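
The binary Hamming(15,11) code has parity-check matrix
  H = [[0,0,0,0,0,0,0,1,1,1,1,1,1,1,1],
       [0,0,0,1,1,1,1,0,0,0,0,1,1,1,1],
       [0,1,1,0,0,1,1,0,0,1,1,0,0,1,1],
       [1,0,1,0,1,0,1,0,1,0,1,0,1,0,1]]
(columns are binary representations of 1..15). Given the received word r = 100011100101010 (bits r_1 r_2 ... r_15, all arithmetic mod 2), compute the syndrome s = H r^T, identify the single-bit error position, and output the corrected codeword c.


s = (1, 1, 0, 1)^T, error position = 13, corrected codeword c = 100011100101110

Compute s = H r^T mod 2 one row at a time:
  s_1 = 0 + 0 + 1 + 0 + 1 + 0 + 1 + 0 = 3 ≡ 1 (mod 2).
  s_2 = 0 + 1 + 1 + 1 + 1 + 0 + 1 + 0 = 5 ≡ 1 (mod 2).
  s_3 = 0 + 0 + 1 + 1 + 1 + 0 + 1 + 0 = 4 ≡ 0 (mod 2).
  s_4 = 1 + 0 + 1 + 1 + 0 + 0 + 0 + 0 = 3 ≡ 1 (mod 2).
s = (1, 1, 0, 1)^T — this equals column 13 of H (binary 1101), so error is at position 13.
Correct: flip bit 13 of r = 100011100101010 to get c = 100011100101110.


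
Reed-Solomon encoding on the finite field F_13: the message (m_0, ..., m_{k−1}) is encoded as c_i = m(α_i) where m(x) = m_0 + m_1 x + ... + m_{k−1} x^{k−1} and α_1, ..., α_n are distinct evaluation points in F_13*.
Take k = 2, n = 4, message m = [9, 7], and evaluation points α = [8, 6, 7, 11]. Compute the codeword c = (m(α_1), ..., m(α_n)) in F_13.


c = [0, 12, 6, 8]

Message polynomial: m(x) = 9 + 7·x (mod 13).
For each evaluation point α_i, compute m(α_i) mod 13:
  α_1 = 8: Horner steps 7 → 0, so m(8) = 0.
  α_2 = 6: Horner steps 7 → 12, so m(6) = 12.
  α_3 = 7: Horner steps 7 → 6, so m(7) = 6.
  α_4 = 11: Horner steps 7 → 8, so m(11) = 8.
Codeword c = [0, 12, 6, 8] ∈ F_13^4.


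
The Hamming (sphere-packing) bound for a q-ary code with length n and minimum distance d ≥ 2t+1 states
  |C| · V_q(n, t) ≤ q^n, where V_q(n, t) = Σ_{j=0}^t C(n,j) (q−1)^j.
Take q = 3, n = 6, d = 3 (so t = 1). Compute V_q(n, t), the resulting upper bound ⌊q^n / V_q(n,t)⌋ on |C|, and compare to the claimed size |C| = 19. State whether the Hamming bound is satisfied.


V_q(n, t) = 13, q^n = 729, Hamming bound = 56, |C| = 19 ≤ bound (satisfied).

Step 1: Compute V_q(n, t) = Σ_{j=0}^1 C(n, j) (q−1)^j.
  j = 0: C(6,0)·(2)^0 = 1·1 = 1.
  j = 1: C(6,1)·(2)^1 = 6·2 = 12.
  V_q(n, t) = 1 + 12 = 13.
Step 2: q^n = 3^6 = 729.
Step 3: Hamming bound ⌊q^n / V_q(n,t)⌋ = ⌊729/13⌋ = 56.
Step 4: Compare |C| = 19 to 56: satisfied.
The claimed |C| lies below the Hamming bound.


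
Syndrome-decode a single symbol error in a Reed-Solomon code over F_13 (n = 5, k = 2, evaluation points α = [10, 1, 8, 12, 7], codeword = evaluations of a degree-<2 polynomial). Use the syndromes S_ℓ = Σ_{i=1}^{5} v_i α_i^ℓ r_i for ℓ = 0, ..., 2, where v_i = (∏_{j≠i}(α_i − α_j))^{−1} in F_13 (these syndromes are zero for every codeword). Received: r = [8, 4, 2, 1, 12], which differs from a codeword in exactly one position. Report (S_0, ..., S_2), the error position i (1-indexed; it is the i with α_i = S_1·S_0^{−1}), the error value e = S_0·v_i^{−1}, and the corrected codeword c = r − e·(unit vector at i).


S = (8, 8, 8), error at position 2, error magnitude e = 10, c = [8, 7, 2, 1, 12].

Step 1: column multipliers v_i = (∏_{j≠i}(α_i − α_j))^{−1} mod 13.
  i = 1 (α = 10): (10−1)(10−8)(10−12)(10−7) = 9·2·(−2)·3 = −108 ≡ 9, so v_1 = 9^{−1} = 3 (mod 13).
  i = 2 (α = 1): (1−10)(1−8)(1−12)(1−7) = (−9)·(−7)·(−11)·(−6) = 4158 ≡ 11, so v_2 = 11^{−1} = 6 (mod 13).
  i = 3 (α = 8): (8−10)(8−1)(8−12)(8−7) = (−2)·7·(−4)·1 = 56 ≡ 4, so v_3 = 4^{−1} = 10 (mod 13).
  i = 4 (α = 12): (12−10)(12−1)(12−8)(12−7) = 2·11·4·5 = 440 ≡ 11, so v_4 = 11^{−1} = 6 (mod 13).
  i = 5 (α = 7): (7−10)(7−1)(7−8)(7−12) = (−3)·6·(−1)·(−5) = −90 ≡ 1, so v_5 = 1^{−1} = 1 (mod 13).
  v = [3, 6, 10, 6, 1].
Step 2: syndromes of r = [8, 4, 2, 1, 12] (all sums mod 13).
  S_0 = Σ v_i r_i = 3·8 + 6·4 + 10·2 + 6·1 + 1·12 = 86 ≡ 8.
  S_1 = Σ v_i α_i r_i = 3·10·8 + 6·1·4 + 10·8·2 + 6·12·1 + 1·7·12 = 580 ≡ 8.
  α_i^2 mod 13 = [9, 1, 12, 1, 10].
  S_2 = Σ v_i α_i^2 r_i = 3·9·8 + 6·1·4 + 10·12·2 + 6·1·1 + 1·10·12 = 606 ≡ 8.
  S = (8, 8, 8) ≠ 0, so r is not a codeword (an error is present).
Step 3: locate the error. For a single error e at position i, S_ℓ = v_i·e·α_i^ℓ, so α_err = S_1/S_0.
  S_0^{−1} = 8^{−1} = 5 (mod 13), so α_err = 8·5 = 40 ≡ 1 = α_2. Error position i = 2.
  Consistency check: S_2/S_1 = 8·5 = 40 ≡ 1 = α_err ✓ (single-error assumption holds).
Step 4: error magnitude e = S_0/v_2 = S_0·∏_{j≠2}(α_2 − α_j) = 8·11 = 88 ≡ 10 (mod 13).
Step 5: correct position 2: c_2 = r_2 − e = 4 − 10 ≡ 7 (mod 13). Hence c = [8, 7, 2, 1, 12].
  Check: interpolating c through the α_i gives m(x) = 4 + 3·x (degree < 2) with m(α_i) = c_i for every i, so c is indeed a codeword.


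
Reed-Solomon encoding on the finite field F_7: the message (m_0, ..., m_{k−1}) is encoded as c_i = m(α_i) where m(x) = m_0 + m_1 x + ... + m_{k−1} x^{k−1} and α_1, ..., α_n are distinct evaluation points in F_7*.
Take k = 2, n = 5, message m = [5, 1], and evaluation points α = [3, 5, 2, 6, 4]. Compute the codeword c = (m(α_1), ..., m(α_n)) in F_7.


c = [1, 3, 0, 4, 2]

Message polynomial: m(x) = 5 + 1·x (mod 7).
For each evaluation point α_i, compute m(α_i) mod 7:
  α_1 = 3: Horner steps 1 → 1, so m(3) = 1.
  α_2 = 5: Horner steps 1 → 3, so m(5) = 3.
  α_3 = 2: Horner steps 1 → 0, so m(2) = 0.
  α_4 = 6: Horner steps 1 → 4, so m(6) = 4.
  α_5 = 4: Horner steps 1 → 2, so m(4) = 2.
Codeword c = [1, 3, 0, 4, 2] ∈ F_7^5.


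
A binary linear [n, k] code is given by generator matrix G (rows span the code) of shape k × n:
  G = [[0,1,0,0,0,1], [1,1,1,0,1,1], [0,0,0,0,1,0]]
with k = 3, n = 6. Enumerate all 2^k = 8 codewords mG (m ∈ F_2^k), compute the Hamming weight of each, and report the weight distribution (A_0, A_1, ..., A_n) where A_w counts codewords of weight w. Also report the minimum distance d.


Weight distribution: A_0 = 1, A_1 = 1, A_2 = 2, A_3 = 2, A_4 = 1, A_5 = 1. Minimum distance d = 1.

Enumerate all 2^3 = 8 messages m ∈ F_2^3.
For each, compute codeword c = mG in F_2^6, then tally its weight.
  m = 000 → c = 000000, weight = 0.
  m = 100 → c = 010001, weight = 2.
  m = 010 → c = 111011, weight = 5.
  m = 110 → c = 101010, weight = 3.
  m = 001 → c = 000010, weight = 1.
  m = 101 → c = 010011, weight = 3.
  m = 011 → c = 111001, weight = 4.
  m = 111 → c = 101000, weight = 2.
Tally weights:
  weight 0: 1 codewords.
  weight 1: 1 codewords.
  weight 2: 2 codewords.
  weight 3: 2 codewords.
  weight 4: 1 codewords.
  weight 5: 1 codewords.
Minimum distance d = smallest w > 0 with A_w > 0 = 1.
Sanity: Σ A_w = 8 = 2^3 = 8 ✓.


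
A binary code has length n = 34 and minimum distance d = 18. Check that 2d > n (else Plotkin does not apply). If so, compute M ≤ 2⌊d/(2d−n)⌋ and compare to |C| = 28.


Plotkin bound M ≤ 18; given |C| = 28 > bound (violated).

Check applicability: 2d = 36, n = 34.
2d − n = 2 > 0, so Plotkin applies.
Compute d/(2d−n) = 18/2 ≈ 9.0000.
⌊d/(2d−n)⌋ = 9.
Plotkin bound: M ≤ 2·9 = 18.
Given |C| = 28, check: VIOLATED.
This |C| is above the Plotkin bound, so no binary code with n = 34, d = 18 and 28 codewords exists.


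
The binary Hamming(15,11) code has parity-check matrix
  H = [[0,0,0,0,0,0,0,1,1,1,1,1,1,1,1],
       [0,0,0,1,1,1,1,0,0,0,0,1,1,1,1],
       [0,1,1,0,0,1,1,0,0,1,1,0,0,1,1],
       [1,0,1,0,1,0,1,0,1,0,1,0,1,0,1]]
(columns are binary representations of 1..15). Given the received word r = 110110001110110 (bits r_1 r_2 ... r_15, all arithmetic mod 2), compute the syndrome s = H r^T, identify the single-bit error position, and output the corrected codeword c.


s = (1, 0, 0, 1)^T, error position = 9, corrected codeword c = 110110000110110

Compute s = H r^T mod 2 one row at a time:
  s_1 = 0 + 1 + 1 + 1 + 0 + 1 + 1 + 0 = 5 ≡ 1 (mod 2).
  s_2 = 1 + 1 + 0 + 0 + 0 + 1 + 1 + 0 = 4 ≡ 0 (mod 2).
  s_3 = 1 + 0 + 0 + 0 + 1 + 1 + 1 + 0 = 4 ≡ 0 (mod 2).
  s_4 = 1 + 0 + 1 + 0 + 1 + 1 + 1 + 0 = 5 ≡ 1 (mod 2).
s = (1, 0, 0, 1)^T — this equals column 9 of H (binary 1001), so error is at position 9.
Correct: flip bit 9 of r = 110110001110110 to get c = 110110000110110.


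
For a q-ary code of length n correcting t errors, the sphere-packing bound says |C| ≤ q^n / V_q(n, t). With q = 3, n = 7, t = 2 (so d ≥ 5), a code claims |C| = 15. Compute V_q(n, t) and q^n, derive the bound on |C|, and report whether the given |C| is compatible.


V_q(n, t) = 99, q^n = 2187, Hamming bound = 22, |C| = 15 ≤ bound (satisfied).

Step 1: Compute V_q(n, t) = Σ_{j=0}^2 C(n, j) (q−1)^j.
  j = 0: C(7,0)·(2)^0 = 1·1 = 1.
  j = 1: C(7,1)·(2)^1 = 7·2 = 14.
  j = 2: C(7,2)·(2)^2 = 21·4 = 84.
  V_q(n, t) = 1 + 14 + 84 = 99.
Step 2: q^n = 3^7 = 2187.
Step 3: Hamming bound ⌊q^n / V_q(n,t)⌋ = ⌊2187/99⌋ = 22.
Step 4: Compare |C| = 15 to 22: satisfied.
The claimed |C| lies below the Hamming bound.


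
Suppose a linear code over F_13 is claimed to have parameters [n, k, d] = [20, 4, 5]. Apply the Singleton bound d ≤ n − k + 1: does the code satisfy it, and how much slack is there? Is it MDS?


Singleton RHS = n − k + 1 = 17, slack = 12, bound satisfied, not MDS.

Singleton bound: d ≤ n − k + 1.
Here n = 20, k = 4, so n − k + 1 = 17.
Given d = 5, check d ≤ 17: YES.
Slack = (n − k + 1) − d = 12.
The code is NOT MDS (slack = 12 > 0).
Description: the claimed parameters are [20, 4, 5]_13; such a code would be non-MDS.


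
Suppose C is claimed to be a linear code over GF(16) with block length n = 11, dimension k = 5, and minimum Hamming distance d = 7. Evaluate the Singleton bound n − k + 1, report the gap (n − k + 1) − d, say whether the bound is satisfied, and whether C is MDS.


Singleton RHS = n − k + 1 = 7, slack = 0, bound satisfied, MDS.

Singleton bound: d ≤ n − k + 1.
Here n = 11, k = 5, so n − k + 1 = 7.
Given d = 7, check d ≤ 7: YES.
Slack = (n − k + 1) − d = 0.
The code is MDS (slack = 0).
Description: the claimed parameters are [11, 5, 7]_16; such a code would be MDS (meets Singleton bound).


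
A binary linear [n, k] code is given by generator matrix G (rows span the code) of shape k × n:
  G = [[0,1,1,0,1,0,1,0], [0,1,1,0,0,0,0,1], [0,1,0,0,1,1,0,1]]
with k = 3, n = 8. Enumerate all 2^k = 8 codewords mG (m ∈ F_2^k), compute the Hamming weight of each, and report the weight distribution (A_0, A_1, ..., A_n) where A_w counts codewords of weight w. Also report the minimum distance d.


Weight distribution: A_0 = 1, A_3 = 4, A_4 = 3. Minimum distance d = 3.

Enumerate all 2^3 = 8 messages m ∈ F_2^3.
For each, compute codeword c = mG in F_2^8, then tally its weight.
  m = 000 → c = 00000000, weight = 0.
  m = 100 → c = 01101010, weight = 4.
  m = 010 → c = 01100001, weight = 3.
  m = 110 → c = 00001011, weight = 3.
  m = 001 → c = 01001101, weight = 4.
  m = 101 → c = 00100111, weight = 4.
  m = 011 → c = 00101100, weight = 3.
  m = 111 → c = 01000110, weight = 3.
Tally weights:
  weight 0: 1 codewords.
  weight 3: 4 codewords.
  weight 4: 3 codewords.
Minimum distance d = smallest w > 0 with A_w > 0 = 3.
Sanity: Σ A_w = 8 = 2^3 = 8 ✓.


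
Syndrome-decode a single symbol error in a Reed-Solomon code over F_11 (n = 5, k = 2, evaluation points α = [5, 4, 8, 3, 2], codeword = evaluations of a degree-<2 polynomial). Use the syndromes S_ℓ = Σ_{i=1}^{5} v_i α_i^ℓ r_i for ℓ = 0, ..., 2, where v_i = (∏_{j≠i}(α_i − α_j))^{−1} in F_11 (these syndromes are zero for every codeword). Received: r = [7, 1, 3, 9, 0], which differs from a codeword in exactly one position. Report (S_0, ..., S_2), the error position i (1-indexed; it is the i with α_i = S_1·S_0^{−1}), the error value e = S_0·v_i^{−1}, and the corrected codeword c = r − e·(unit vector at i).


S = (3, 9, 5), error at position 4, error magnitude e = 3, c = [7, 1, 3, 6, 0].

Step 1: column multipliers v_i = (∏_{j≠i}(α_i − α_j))^{−1} mod 11.
  i = 1 (α = 5): (5−4)(5−8)(5−3)(5−2) = 1·(−3)·2·3 = −18 ≡ 4, so v_1 = 4^{−1} = 3 (mod 11).
  i = 2 (α = 4): (4−5)(4−8)(4−3)(4−2) = (−1)·(−4)·1·2 = 8 ≡ 8, so v_2 = 8^{−1} = 7 (mod 11).
  i = 3 (α = 8): (8−5)(8−4)(8−3)(8−2) = 3·4·5·6 = 360 ≡ 8, so v_3 = 8^{−1} = 7 (mod 11).
  i = 4 (α = 3): (3−5)(3−4)(3−8)(3−2) = (−2)·(−1)·(−5)·1 = −10 ≡ 1, so v_4 = 1^{−1} = 1 (mod 11).
  i = 5 (α = 2): (2−5)(2−4)(2−8)(2−3) = (−3)·(−2)·(−6)·(−1) = 36 ≡ 3, so v_5 = 3^{−1} = 4 (mod 11).
  v = [3, 7, 7, 1, 4].
Step 2: syndromes of r = [7, 1, 3, 9, 0] (all sums mod 11).
  S_0 = Σ v_i r_i = 3·7 + 7·1 + 7·3 + 1·9 + 4·0 = 58 ≡ 3.
  S_1 = Σ v_i α_i r_i = 3·5·7 + 7·4·1 + 7·8·3 + 1·3·9 + 4·2·0 = 328 ≡ 9.
  α_i^2 mod 11 = [3, 5, 9, 9, 4].
  S_2 = Σ v_i α_i^2 r_i = 3·3·7 + 7·5·1 + 7·9·3 + 1·9·9 + 4·4·0 = 368 ≡ 5.
  S = (3, 9, 5) ≠ 0, so r is not a codeword (an error is present).
Step 3: locate the error. For a single error e at position i, S_ℓ = v_i·e·α_i^ℓ, so α_err = S_1/S_0.
  S_0^{−1} = 3^{−1} = 4 (mod 11), so α_err = 9·4 = 36 ≡ 3 = α_4. Error position i = 4.
  Consistency check: S_2/S_1 = 5·5 = 25 ≡ 3 = α_err ✓ (single-error assumption holds).
Step 4: error magnitude e = S_0/v_4 = S_0·∏_{j≠4}(α_4 − α_j) = 3·1 = 3 ≡ 3 (mod 11).
Step 5: correct position 4: c_4 = r_4 − e = 9 − 3 ≡ 6 (mod 11). Hence c = [7, 1, 3, 6, 0].
  Check: interpolating c through the α_i gives m(x) = 10 + 6·x (degree < 2) with m(α_i) = c_i for every i, so c is indeed a codeword.


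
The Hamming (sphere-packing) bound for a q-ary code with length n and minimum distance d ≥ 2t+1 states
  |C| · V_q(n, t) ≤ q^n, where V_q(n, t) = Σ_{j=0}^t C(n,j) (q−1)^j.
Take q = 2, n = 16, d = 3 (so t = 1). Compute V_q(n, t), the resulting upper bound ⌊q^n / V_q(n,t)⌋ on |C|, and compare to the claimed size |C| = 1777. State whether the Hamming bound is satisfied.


V_q(n, t) = 17, q^n = 65536, Hamming bound = 3855, |C| = 1777 ≤ bound (satisfied).

Step 1: Compute V_q(n, t) = Σ_{j=0}^1 C(n, j) (q−1)^j.
  j = 0: C(16,0)·(1)^0 = 1·1 = 1.
  j = 1: C(16,1)·(1)^1 = 16·1 = 16.
  V_q(n, t) = 1 + 16 = 17.
Step 2: q^n = 2^16 = 65536.
Step 3: Hamming bound ⌊q^n / V_q(n,t)⌋ = ⌊65536/17⌋ = 3855.
Step 4: Compare |C| = 1777 to 3855: satisfied.
The claimed |C| lies below the Hamming bound.


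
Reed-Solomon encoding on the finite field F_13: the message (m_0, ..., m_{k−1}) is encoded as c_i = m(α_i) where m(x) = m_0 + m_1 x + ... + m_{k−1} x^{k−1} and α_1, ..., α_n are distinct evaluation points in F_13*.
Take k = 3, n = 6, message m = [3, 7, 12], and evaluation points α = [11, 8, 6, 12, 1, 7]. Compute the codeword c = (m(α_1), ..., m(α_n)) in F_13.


c = [11, 8, 9, 8, 9, 3]

Message polynomial: m(x) = 3 + 7·x + 12·x^2 (mod 13).
For each evaluation point α_i, compute m(α_i) mod 13:
  α_1 = 11: Horner steps 12 → 9 → 11, so m(11) = 11.
  α_2 = 8: Horner steps 12 → 12 → 8, so m(8) = 8.
  α_3 = 6: Horner steps 12 → 1 → 9, so m(6) = 9.
  α_4 = 12: Horner steps 12 → 8 → 8, so m(12) = 8.
  α_5 = 1: Horner steps 12 → 6 → 9, so m(1) = 9.
  α_6 = 7: Horner steps 12 → 0 → 3, so m(7) = 3.
Codeword c = [11, 8, 9, 8, 9, 3] ∈ F_13^6.


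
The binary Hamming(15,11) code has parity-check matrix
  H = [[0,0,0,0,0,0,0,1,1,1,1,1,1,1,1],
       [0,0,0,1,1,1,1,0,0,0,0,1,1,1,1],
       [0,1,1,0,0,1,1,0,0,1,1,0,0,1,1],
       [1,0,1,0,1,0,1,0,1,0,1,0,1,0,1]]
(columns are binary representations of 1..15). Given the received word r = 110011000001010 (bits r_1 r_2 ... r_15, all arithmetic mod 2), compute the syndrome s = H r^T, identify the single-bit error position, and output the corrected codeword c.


s = (0, 0, 1, 0)^T, error position = 2, corrected codeword c = 100011000001010

Compute s = H r^T mod 2 one row at a time:
  s_1 = 0 + 0 + 0 + 0 + 1 + 0 + 1 + 0 = 2 ≡ 0 (mod 2).
  s_2 = 0 + 1 + 1 + 0 + 1 + 0 + 1 + 0 = 4 ≡ 0 (mod 2).
  s_3 = 1 + 0 + 1 + 0 + 0 + 0 + 1 + 0 = 3 ≡ 1 (mod 2).
  s_4 = 1 + 0 + 1 + 0 + 0 + 0 + 0 + 0 = 2 ≡ 0 (mod 2).
s = (0, 0, 1, 0)^T — this equals column 2 of H (binary 0010), so error is at position 2.
Correct: flip bit 2 of r = 110011000001010 to get c = 100011000001010.


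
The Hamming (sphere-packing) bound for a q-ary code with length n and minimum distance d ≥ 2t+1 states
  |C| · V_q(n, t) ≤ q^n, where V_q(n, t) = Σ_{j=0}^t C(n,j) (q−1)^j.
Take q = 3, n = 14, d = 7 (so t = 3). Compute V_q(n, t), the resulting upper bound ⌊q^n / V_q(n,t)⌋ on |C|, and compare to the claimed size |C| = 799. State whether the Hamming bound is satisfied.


V_q(n, t) = 3305, q^n = 4782969, Hamming bound = 1447, |C| = 799 ≤ bound (satisfied).

Step 1: Compute V_q(n, t) = Σ_{j=0}^3 C(n, j) (q−1)^j.
  j = 0: C(14,0)·(2)^0 = 1·1 = 1.
  j = 1: C(14,1)·(2)^1 = 14·2 = 28.
  j = 2: C(14,2)·(2)^2 = 91·4 = 364.
  j = 3: C(14,3)·(2)^3 = 364·8 = 2912.
  V_q(n, t) = 1 + 28 + 364 + 2912 = 3305.
Step 2: q^n = 3^14 = 4782969.
Step 3: Hamming bound ⌊q^n / V_q(n,t)⌋ = ⌊4782969/3305⌋ = 1447.
Step 4: Compare |C| = 799 to 1447: satisfied.
The claimed |C| lies below the Hamming bound.


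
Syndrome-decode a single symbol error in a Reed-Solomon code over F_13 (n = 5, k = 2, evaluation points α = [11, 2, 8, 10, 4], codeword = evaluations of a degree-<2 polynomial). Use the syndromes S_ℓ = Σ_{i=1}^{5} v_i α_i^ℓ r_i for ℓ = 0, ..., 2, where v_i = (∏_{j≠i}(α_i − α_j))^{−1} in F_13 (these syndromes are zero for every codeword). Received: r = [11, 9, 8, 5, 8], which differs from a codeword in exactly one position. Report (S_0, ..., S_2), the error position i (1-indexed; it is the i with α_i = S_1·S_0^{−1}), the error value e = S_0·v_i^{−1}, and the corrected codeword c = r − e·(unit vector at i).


S = (2, 3, 11), error at position 3, error magnitude e = 2, c = [11, 9, 6, 5, 8].

Step 1: column multipliers v_i = (∏_{j≠i}(α_i − α_j))^{−1} mod 13.
  i = 1 (α = 11): (11−2)(11−8)(11−10)(11−4) = 9·3·1·7 = 189 ≡ 7, so v_1 = 7^{−1} = 2 (mod 13).
  i = 2 (α = 2): (2−11)(2−8)(2−10)(2−4) = (−9)·(−6)·(−8)·(−2) = 864 ≡ 6, so v_2 = 6^{−1} = 11 (mod 13).
  i = 3 (α = 8): (8−11)(8−2)(8−10)(8−4) = (−3)·6·(−2)·4 = 144 ≡ 1, so v_3 = 1^{−1} = 1 (mod 13).
  i = 4 (α = 10): (10−11)(10−2)(10−8)(10−4) = (−1)·8·2·6 = −96 ≡ 8, so v_4 = 8^{−1} = 5 (mod 13).
  i = 5 (α = 4): (4−11)(4−2)(4−8)(4−10) = (−7)·2·(−4)·(−6) = −336 ≡ 2, so v_5 = 2^{−1} = 7 (mod 13).
  v = [2, 11, 1, 5, 7].
Step 2: syndromes of r = [11, 9, 8, 5, 8] (all sums mod 13).
  S_0 = Σ v_i r_i = 2·11 + 11·9 + 1·8 + 5·5 + 7·8 = 210 ≡ 2.
  S_1 = Σ v_i α_i r_i = 2·11·11 + 11·2·9 + 1·8·8 + 5·10·5 + 7·4·8 = 978 ≡ 3.
  α_i^2 mod 13 = [4, 4, 12, 9, 3].
  S_2 = Σ v_i α_i^2 r_i = 2·4·11 + 11·4·9 + 1·12·8 + 5·9·5 + 7·3·8 = 973 ≡ 11.
  S = (2, 3, 11) ≠ 0, so r is not a codeword (an error is present).
Step 3: locate the error. For a single error e at position i, S_ℓ = v_i·e·α_i^ℓ, so α_err = S_1/S_0.
  S_0^{−1} = 2^{−1} = 7 (mod 13), so α_err = 3·7 = 21 ≡ 8 = α_3. Error position i = 3.
  Consistency check: S_2/S_1 = 11·9 = 99 ≡ 8 = α_err ✓ (single-error assumption holds).
Step 4: error magnitude e = S_0/v_3 = S_0·∏_{j≠3}(α_3 − α_j) = 2·1 = 2 ≡ 2 (mod 13).
Step 5: correct position 3: c_3 = r_3 − e = 8 − 2 ≡ 6 (mod 13). Hence c = [11, 9, 6, 5, 8].
  Check: interpolating c through the α_i gives m(x) = 10 + 6·x (degree < 2) with m(α_i) = c_i for every i, so c is indeed a codeword.


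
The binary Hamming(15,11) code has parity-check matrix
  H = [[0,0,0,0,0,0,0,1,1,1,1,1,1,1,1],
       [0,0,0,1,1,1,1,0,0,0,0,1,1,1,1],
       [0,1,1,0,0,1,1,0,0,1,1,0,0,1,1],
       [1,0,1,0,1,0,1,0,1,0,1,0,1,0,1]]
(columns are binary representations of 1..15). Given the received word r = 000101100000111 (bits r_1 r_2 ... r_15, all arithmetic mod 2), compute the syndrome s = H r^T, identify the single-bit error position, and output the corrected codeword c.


s = (1, 0, 0, 1)^T, error position = 9, corrected codeword c = 000101101000111

Compute s = H r^T mod 2 one row at a time:
  s_1 = 0 + 0 + 0 + 0 + 0 + 1 + 1 + 1 = 3 ≡ 1 (mod 2).
  s_2 = 1 + 0 + 1 + 1 + 0 + 1 + 1 + 1 = 6 ≡ 0 (mod 2).
  s_3 = 0 + 0 + 1 + 1 + 0 + 0 + 1 + 1 = 4 ≡ 0 (mod 2).
  s_4 = 0 + 0 + 0 + 1 + 0 + 0 + 1 + 1 = 3 ≡ 1 (mod 2).
s = (1, 0, 0, 1)^T — this equals column 9 of H (binary 1001), so error is at position 9.
Correct: flip bit 9 of r = 000101100000111 to get c = 000101101000111.


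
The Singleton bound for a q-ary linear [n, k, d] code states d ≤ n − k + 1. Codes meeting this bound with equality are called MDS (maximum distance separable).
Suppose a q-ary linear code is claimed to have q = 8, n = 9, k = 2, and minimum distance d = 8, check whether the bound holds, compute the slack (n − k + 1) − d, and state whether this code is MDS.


Singleton RHS = n − k + 1 = 8, slack = 0, bound satisfied, MDS.

Singleton bound: d ≤ n − k + 1.
Here n = 9, k = 2, so n − k + 1 = 8.
Given d = 8, check d ≤ 8: YES.
Slack = (n − k + 1) − d = 0.
The code is MDS (slack = 0).
Description: the claimed parameters are [9, 2, 8]_8; such a code would be MDS (meets Singleton bound).


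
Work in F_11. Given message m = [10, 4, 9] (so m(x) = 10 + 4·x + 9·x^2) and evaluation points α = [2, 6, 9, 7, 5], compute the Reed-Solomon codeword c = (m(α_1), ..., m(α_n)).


c = [10, 6, 5, 6, 2]

Message polynomial: m(x) = 10 + 4·x + 9·x^2 (mod 11).
For each evaluation point α_i, compute m(α_i) mod 11:
  α_1 = 2: Horner steps 9 → 0 → 10, so m(2) = 10.
  α_2 = 6: Horner steps 9 → 3 → 6, so m(6) = 6.
  α_3 = 9: Horner steps 9 → 8 → 5, so m(9) = 5.
  α_4 = 7: Horner steps 9 → 1 → 6, so m(7) = 6.
  α_5 = 5: Horner steps 9 → 5 → 2, so m(5) = 2.
Codeword c = [10, 6, 5, 6, 2] ∈ F_11^5.


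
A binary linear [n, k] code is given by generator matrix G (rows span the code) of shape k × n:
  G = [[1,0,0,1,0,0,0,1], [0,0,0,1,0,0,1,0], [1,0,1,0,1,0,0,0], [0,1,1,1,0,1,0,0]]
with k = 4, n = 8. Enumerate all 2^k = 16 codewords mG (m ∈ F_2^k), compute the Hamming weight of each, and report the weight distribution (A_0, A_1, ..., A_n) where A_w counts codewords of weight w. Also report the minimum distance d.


Weight distribution: A_0 = 1, A_2 = 1, A_3 = 3, A_4 = 5, A_5 = 4, A_6 = 1, A_7 = 1. Minimum distance d = 2.

Enumerate all 2^4 = 16 messages m ∈ F_2^4.
For each, compute codeword c = mG in F_2^8, then tally its weight.
  m = 0000 → c = 00000000, weight = 0.
  m = 1000 → c = 10010001, weight = 3.
  m = 0100 → c = 00010010, weight = 2.
  m = 1100 → c = 10000011, weight = 3.
  m = 0010 → c = 10101000, weight = 3.
  m = 1010 → c = 00111001, weight = 4.
  m = 0110 → c = 10111010, weight = 5.
  m = 1110 → c = 00101011, weight = 4.
  m = 0001 → c = 01110100, weight = 4.
  m = 1001 → c = 11100101, weight = 5.
  m = 0101 → c = 01100110, weight = 4.
  m = 1101 → c = 11110111, weight = 7.
  m = 0011 → c = 11011100, weight = 5.
  m = 1011 → c = 01001101, weight = 4.
  m = 0111 → c = 11001110, weight = 5.
  m = 1111 → c = 01011111, weight = 6.
Tally weights:
  weight 0: 1 codewords.
  weight 2: 1 codewords.
  weight 3: 3 codewords.
  weight 4: 5 codewords.
  weight 5: 4 codewords.
  weight 6: 1 codewords.
  weight 7: 1 codewords.
Minimum distance d = smallest w > 0 with A_w > 0 = 2.
Sanity: Σ A_w = 16 = 2^4 = 16 ✓.


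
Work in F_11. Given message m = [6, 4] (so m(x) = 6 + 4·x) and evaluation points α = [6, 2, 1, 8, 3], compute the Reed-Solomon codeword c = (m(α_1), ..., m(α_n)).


c = [8, 3, 10, 5, 7]

Message polynomial: m(x) = 6 + 4·x (mod 11).
For each evaluation point α_i, compute m(α_i) mod 11:
  α_1 = 6: Horner steps 4 → 8, so m(6) = 8.
  α_2 = 2: Horner steps 4 → 3, so m(2) = 3.
  α_3 = 1: Horner steps 4 → 10, so m(1) = 10.
  α_4 = 8: Horner steps 4 → 5, so m(8) = 5.
  α_5 = 3: Horner steps 4 → 7, so m(3) = 7.
Codeword c = [8, 3, 10, 5, 7] ∈ F_11^5.


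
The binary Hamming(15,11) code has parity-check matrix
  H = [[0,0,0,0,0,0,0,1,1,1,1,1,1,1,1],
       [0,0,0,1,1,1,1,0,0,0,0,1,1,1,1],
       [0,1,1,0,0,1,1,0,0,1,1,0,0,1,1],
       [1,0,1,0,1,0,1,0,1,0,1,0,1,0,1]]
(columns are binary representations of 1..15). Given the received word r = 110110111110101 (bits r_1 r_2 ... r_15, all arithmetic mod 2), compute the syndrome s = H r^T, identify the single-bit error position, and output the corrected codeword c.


s = (0, 1, 1, 1)^T, error position = 7, corrected codeword c = 110110011110101

Compute s = H r^T mod 2 one row at a time:
  s_1 = 1 + 1 + 1 + 1 + 0 + 1 + 0 + 1 = 6 ≡ 0 (mod 2).
  s_2 = 1 + 1 + 0 + 1 + 0 + 1 + 0 + 1 = 5 ≡ 1 (mod 2).
  s_3 = 1 + 0 + 0 + 1 + 1 + 1 + 0 + 1 = 5 ≡ 1 (mod 2).
  s_4 = 1 + 0 + 1 + 1 + 1 + 1 + 1 + 1 = 7 ≡ 1 (mod 2).
s = (0, 1, 1, 1)^T — this equals column 7 of H (binary 0111), so error is at position 7.
Correct: flip bit 7 of r = 110110111110101 to get c = 110110011110101.


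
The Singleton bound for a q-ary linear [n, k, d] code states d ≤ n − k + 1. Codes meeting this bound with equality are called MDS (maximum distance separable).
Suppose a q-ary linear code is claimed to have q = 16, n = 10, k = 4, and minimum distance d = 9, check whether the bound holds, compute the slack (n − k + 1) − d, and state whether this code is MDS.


Singleton RHS = n − k + 1 = 7, slack = -2, bound violated (no such code; not MDS).

Singleton bound: d ≤ n − k + 1.
Here n = 10, k = 4, so n − k + 1 = 7.
Given d = 9, check d ≤ 7: NO.
Slack = (n − k + 1) − d = -2.
The slack is negative: d = 9 exceeds n − k + 1 = 7 by 2, so the Singleton bound is violated and no linear [10, 4, 9]_16 code can exist. In particular it is not MDS (MDS requires d = n − k + 1 exactly).
Description: the claimed parameters are [10, 4, 9]_16; such a code would be impossible (violates the Singleton bound).


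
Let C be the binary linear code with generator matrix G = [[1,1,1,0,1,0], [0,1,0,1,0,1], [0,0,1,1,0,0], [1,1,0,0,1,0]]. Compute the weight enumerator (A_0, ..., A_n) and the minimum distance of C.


Weight distribution: A_0 = 1, A_1 = 2, A_2 = 2, A_3 = 4, A_4 = 5, A_5 = 2. Minimum distance d = 1.

Enumerate all 2^4 = 16 messages m ∈ F_2^4.
For each, compute codeword c = mG in F_2^6, then tally its weight.
  m = 0000 → c = 000000, weight = 0.
  m = 1000 → c = 111010, weight = 4.
  m = 0100 → c = 010101, weight = 3.
  m = 1100 → c = 101111, weight = 5.
  m = 0010 → c = 001100, weight = 2.
  m = 1010 → c = 110110, weight = 4.
  m = 0110 → c = 011001, weight = 3.
  m = 1110 → c = 100011, weight = 3.
  m = 0001 → c = 110010, weight = 3.
  m = 1001 → c = 001000, weight = 1.
  m = 0101 → c = 100111, weight = 4.
  m = 1101 → c = 011101, weight = 4.
  m = 0011 → c = 111110, weight = 5.
  m = 1011 → c = 000100, weight = 1.
  m = 0111 → c = 101011, weight = 4.
  m = 1111 → c = 010001, weight = 2.
Tally weights:
  weight 0: 1 codewords.
  weight 1: 2 codewords.
  weight 2: 2 codewords.
  weight 3: 4 codewords.
  weight 4: 5 codewords.
  weight 5: 2 codewords.
Minimum distance d = smallest w > 0 with A_w > 0 = 1.
Sanity: Σ A_w = 16 = 2^4 = 16 ✓.


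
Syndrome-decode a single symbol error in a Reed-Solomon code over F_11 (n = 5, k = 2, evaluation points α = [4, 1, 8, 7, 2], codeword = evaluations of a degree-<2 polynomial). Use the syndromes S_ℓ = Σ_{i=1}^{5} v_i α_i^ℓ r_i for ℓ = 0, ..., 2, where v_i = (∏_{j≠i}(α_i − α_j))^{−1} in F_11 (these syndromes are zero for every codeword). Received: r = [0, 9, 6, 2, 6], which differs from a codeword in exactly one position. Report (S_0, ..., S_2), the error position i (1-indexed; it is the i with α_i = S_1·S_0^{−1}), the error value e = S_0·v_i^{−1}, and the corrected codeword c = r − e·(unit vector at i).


S = (6, 4, 10), error at position 3, error magnitude e = 7, c = [0, 9, 10, 2, 6].

Step 1: column multipliers v_i = (∏_{j≠i}(α_i − α_j))^{−1} mod 11.
  i = 1 (α = 4): (4−1)(4−8)(4−7)(4−2) = 3·(−4)·(−3)·2 = 72 ≡ 6, so v_1 = 6^{−1} = 2 (mod 11).
  i = 2 (α = 1): (1−4)(1−8)(1−7)(1−2) = (−3)·(−7)·(−6)·(−1) = 126 ≡ 5, so v_2 = 5^{−1} = 9 (mod 11).
  i = 3 (α = 8): (8−4)(8−1)(8−7)(8−2) = 4·7·1·6 = 168 ≡ 3, so v_3 = 3^{−1} = 4 (mod 11).
  i = 4 (α = 7): (7−4)(7−1)(7−8)(7−2) = 3·6·(−1)·5 = −90 ≡ 9, so v_4 = 9^{−1} = 5 (mod 11).
  i = 5 (α = 2): (2−4)(2−1)(2−8)(2−7) = (−2)·1·(−6)·(−5) = −60 ≡ 6, so v_5 = 6^{−1} = 2 (mod 11).
  v = [2, 9, 4, 5, 2].
Step 2: syndromes of r = [0, 9, 6, 2, 6] (all sums mod 11).
  S_0 = Σ v_i r_i = 2·0 + 9·9 + 4·6 + 5·2 + 2·6 = 127 ≡ 6.
  S_1 = Σ v_i α_i r_i = 2·4·0 + 9·1·9 + 4·8·6 + 5·7·2 + 2·2·6 = 367 ≡ 4.
  α_i^2 mod 11 = [5, 1, 9, 5, 4].
  S_2 = Σ v_i α_i^2 r_i = 2·5·0 + 9·1·9 + 4·9·6 + 5·5·2 + 2·4·6 = 395 ≡ 10.
  S = (6, 4, 10) ≠ 0, so r is not a codeword (an error is present).
Step 3: locate the error. For a single error e at position i, S_ℓ = v_i·e·α_i^ℓ, so α_err = S_1/S_0.
  S_0^{−1} = 6^{−1} = 2 (mod 11), so α_err = 4·2 = 8 ≡ 8 = α_3. Error position i = 3.
  Consistency check: S_2/S_1 = 10·3 = 30 ≡ 8 = α_err ✓ (single-error assumption holds).
Step 4: error magnitude e = S_0/v_3 = S_0·∏_{j≠3}(α_3 − α_j) = 6·3 = 18 ≡ 7 (mod 11).
Step 5: correct position 3: c_3 = r_3 − e = 6 − 7 ≡ 10 (mod 11). Hence c = [0, 9, 10, 2, 6].
  Check: interpolating c through the α_i gives m(x) = 1 + 8·x (degree < 2) with m(α_i) = c_i for every i, so c is indeed a codeword.


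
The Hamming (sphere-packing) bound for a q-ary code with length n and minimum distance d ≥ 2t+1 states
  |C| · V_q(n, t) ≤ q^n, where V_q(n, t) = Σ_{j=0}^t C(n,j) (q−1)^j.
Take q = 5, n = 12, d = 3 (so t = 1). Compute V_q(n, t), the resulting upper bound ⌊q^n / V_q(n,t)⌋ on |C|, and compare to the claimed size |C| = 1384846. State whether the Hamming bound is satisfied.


V_q(n, t) = 49, q^n = 244140625, Hamming bound = 4982461, |C| = 1384846 ≤ bound (satisfied).

Step 1: Compute V_q(n, t) = Σ_{j=0}^1 C(n, j) (q−1)^j.
  j = 0: C(12,0)·(4)^0 = 1·1 = 1.
  j = 1: C(12,1)·(4)^1 = 12·4 = 48.
  V_q(n, t) = 1 + 48 = 49.
Step 2: q^n = 5^12 = 244140625.
Step 3: Hamming bound ⌊q^n / V_q(n,t)⌋ = ⌊244140625/49⌋ = 4982461.
Step 4: Compare |C| = 1384846 to 4982461: satisfied.
The claimed |C| lies below the Hamming bound.


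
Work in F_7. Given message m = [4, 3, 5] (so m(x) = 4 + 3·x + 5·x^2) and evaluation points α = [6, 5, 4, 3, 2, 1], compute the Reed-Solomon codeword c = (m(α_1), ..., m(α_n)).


c = [6, 4, 5, 2, 2, 5]

Message polynomial: m(x) = 4 + 3·x + 5·x^2 (mod 7).
For each evaluation point α_i, compute m(α_i) mod 7:
  α_1 = 6: Horner steps 5 → 5 → 6, so m(6) = 6.
  α_2 = 5: Horner steps 5 → 0 → 4, so m(5) = 4.
  α_3 = 4: Horner steps 5 → 2 → 5, so m(4) = 5.
  α_4 = 3: Horner steps 5 → 4 → 2, so m(3) = 2.
  α_5 = 2: Horner steps 5 → 6 → 2, so m(2) = 2.
  α_6 = 1: Horner steps 5 → 1 → 5, so m(1) = 5.
Codeword c = [6, 4, 5, 2, 2, 5] ∈ F_7^6.


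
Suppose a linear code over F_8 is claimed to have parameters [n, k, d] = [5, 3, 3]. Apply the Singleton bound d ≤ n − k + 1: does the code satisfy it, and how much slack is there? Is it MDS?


Singleton RHS = n − k + 1 = 3, slack = 0, bound satisfied, MDS.

Singleton bound: d ≤ n − k + 1.
Here n = 5, k = 3, so n − k + 1 = 3.
Given d = 3, check d ≤ 3: YES.
Slack = (n − k + 1) − d = 0.
The code is MDS (slack = 0).
Description: the claimed parameters are [5, 3, 3]_8; such a code would be MDS (meets Singleton bound).


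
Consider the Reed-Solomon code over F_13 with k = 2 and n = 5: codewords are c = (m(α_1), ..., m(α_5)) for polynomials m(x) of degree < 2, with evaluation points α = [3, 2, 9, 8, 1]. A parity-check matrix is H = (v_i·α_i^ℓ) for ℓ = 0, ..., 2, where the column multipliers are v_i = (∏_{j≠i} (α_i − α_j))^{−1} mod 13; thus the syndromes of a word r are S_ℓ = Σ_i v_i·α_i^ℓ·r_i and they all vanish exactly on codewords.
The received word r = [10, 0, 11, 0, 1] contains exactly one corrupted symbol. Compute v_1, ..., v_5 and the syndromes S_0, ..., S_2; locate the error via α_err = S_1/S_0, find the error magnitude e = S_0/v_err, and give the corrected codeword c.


S = (4, 8, 3), error at position 2, error magnitude e = 1, c = [10, 12, 11, 0, 1].

Step 1: column multipliers v_i = (∏_{j≠i}(α_i − α_j))^{−1} mod 13.
  i = 1 (α = 3): (3−2)(3−9)(3−8)(3−1) = 1·(−6)·(−5)·2 = 60 ≡ 8, so v_1 = 8^{−1} = 5 (mod 13).
  i = 2 (α = 2): (2−3)(2−9)(2−8)(2−1) = (−1)·(−7)·(−6)·1 = −42 ≡ 10, so v_2 = 10^{−1} = 4 (mod 13).
  i = 3 (α = 9): (9−3)(9−2)(9−8)(9−1) = 6·7·1·8 = 336 ≡ 11, so v_3 = 11^{−1} = 6 (mod 13).
  i = 4 (α = 8): (8−3)(8−2)(8−9)(8−1) = 5·6·(−1)·7 = −210 ≡ 11, so v_4 = 11^{−1} = 6 (mod 13).
  i = 5 (α = 1): (1−3)(1−2)(1−9)(1−8) = (−2)·(−1)·(−8)·(−7) = 112 ≡ 8, so v_5 = 8^{−1} = 5 (mod 13).
  v = [5, 4, 6, 6, 5].
Step 2: syndromes of r = [10, 0, 11, 0, 1] (all sums mod 13).
  S_0 = Σ v_i r_i = 5·10 + 4·0 + 6·11 + 6·0 + 5·1 = 121 ≡ 4.
  S_1 = Σ v_i α_i r_i = 5·3·10 + 4·2·0 + 6·9·11 + 6·8·0 + 5·1·1 = 749 ≡ 8.
  α_i^2 mod 13 = [9, 4, 3, 12, 1].
  S_2 = Σ v_i α_i^2 r_i = 5·9·10 + 4·4·0 + 6·3·11 + 6·12·0 + 5·1·1 = 653 ≡ 3.
  S = (4, 8, 3) ≠ 0, so r is not a codeword (an error is present).
Step 3: locate the error. For a single error e at position i, S_ℓ = v_i·e·α_i^ℓ, so α_err = S_1/S_0.
  S_0^{−1} = 4^{−1} = 10 (mod 13), so α_err = 8·10 = 80 ≡ 2 = α_2. Error position i = 2.
  Consistency check: S_2/S_1 = 3·5 = 15 ≡ 2 = α_err ✓ (single-error assumption holds).
Step 4: error magnitude e = S_0/v_2 = S_0·∏_{j≠2}(α_2 − α_j) = 4·10 = 40 ≡ 1 (mod 13).
Step 5: correct position 2: c_2 = r_2 − e = 0 − 1 ≡ 12 (mod 13). Hence c = [10, 12, 11, 0, 1].
  Check: interpolating c through the α_i gives m(x) = 3 + 11·x (degree < 2) with m(α_i) = c_i for every i, so c is indeed a codeword.


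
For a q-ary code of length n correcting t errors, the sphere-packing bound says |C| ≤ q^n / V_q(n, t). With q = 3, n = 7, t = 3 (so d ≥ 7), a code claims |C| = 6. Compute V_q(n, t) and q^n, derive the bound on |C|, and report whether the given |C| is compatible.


V_q(n, t) = 379, q^n = 2187, Hamming bound = 5, |C| = 6 > bound (violated).

Step 1: Compute V_q(n, t) = Σ_{j=0}^3 C(n, j) (q−1)^j.
  j = 0: C(7,0)·(2)^0 = 1·1 = 1.
  j = 1: C(7,1)·(2)^1 = 7·2 = 14.
  j = 2: C(7,2)·(2)^2 = 21·4 = 84.
  j = 3: C(7,3)·(2)^3 = 35·8 = 280.
  V_q(n, t) = 1 + 14 + 84 + 280 = 379.
Step 2: q^n = 3^7 = 2187.
Step 3: Hamming bound ⌊q^n / V_q(n,t)⌋ = ⌊2187/379⌋ = 5.
Step 4: Compare |C| = 6 to 5: violated.
The claimed |C| lies above the Hamming bound, so no 3-ary code of length 7 with d ≥ 7 can have 6 codewords.


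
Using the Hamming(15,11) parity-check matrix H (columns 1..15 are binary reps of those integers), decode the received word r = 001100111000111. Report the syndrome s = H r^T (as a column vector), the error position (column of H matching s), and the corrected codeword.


s = (1, 1, 0, 1)^T, error position = 13, corrected codeword c = 001100111000011

Compute s = H r^T mod 2 one row at a time:
  s_1 = 1 + 1 + 0 + 0 + 0 + 1 + 1 + 1 = 5 ≡ 1 (mod 2).
  s_2 = 1 + 0 + 0 + 1 + 0 + 1 + 1 + 1 = 5 ≡ 1 (mod 2).
  s_3 = 0 + 1 + 0 + 1 + 0 + 0 + 1 + 1 = 4 ≡ 0 (mod 2).
  s_4 = 0 + 1 + 0 + 1 + 1 + 0 + 1 + 1 = 5 ≡ 1 (mod 2).
s = (1, 1, 0, 1)^T — this equals column 13 of H (binary 1101), so error is at position 13.
Correct: flip bit 13 of r = 001100111000111 to get c = 001100111000011.


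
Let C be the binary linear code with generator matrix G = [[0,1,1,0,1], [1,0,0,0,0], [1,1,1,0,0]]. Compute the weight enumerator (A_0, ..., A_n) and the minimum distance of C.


Weight distribution: A_0 = 1, A_1 = 2, A_2 = 2, A_3 = 2, A_4 = 1. Minimum distance d = 1.

Enumerate all 2^3 = 8 messages m ∈ F_2^3.
For each, compute codeword c = mG in F_2^5, then tally its weight.
  m = 000 → c = 00000, weight = 0.
  m = 100 → c = 01101, weight = 3.
  m = 010 → c = 10000, weight = 1.
  m = 110 → c = 11101, weight = 4.
  m = 001 → c = 11100, weight = 3.
  m = 101 → c = 10001, weight = 2.
  m = 011 → c = 01100, weight = 2.
  m = 111 → c = 00001, weight = 1.
Tally weights:
  weight 0: 1 codewords.
  weight 1: 2 codewords.
  weight 2: 2 codewords.
  weight 3: 2 codewords.
  weight 4: 1 codewords.
Minimum distance d = smallest w > 0 with A_w > 0 = 1.
Sanity: Σ A_w = 8 = 2^3 = 8 ✓.


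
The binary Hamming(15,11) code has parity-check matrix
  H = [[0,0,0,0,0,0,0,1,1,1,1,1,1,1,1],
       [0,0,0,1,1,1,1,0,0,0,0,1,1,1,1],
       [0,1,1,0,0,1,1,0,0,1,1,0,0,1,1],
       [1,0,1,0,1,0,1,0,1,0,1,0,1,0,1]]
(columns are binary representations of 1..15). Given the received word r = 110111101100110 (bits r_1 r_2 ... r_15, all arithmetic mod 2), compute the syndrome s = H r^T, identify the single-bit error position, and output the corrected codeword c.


s = (0, 0, 1, 1)^T, error position = 3, corrected codeword c = 111111101100110

Compute s = H r^T mod 2 one row at a time:
  s_1 = 0 + 1 + 1 + 0 + 0 + 1 + 1 + 0 = 4 ≡ 0 (mod 2).
  s_2 = 1 + 1 + 1 + 1 + 0 + 1 + 1 + 0 = 6 ≡ 0 (mod 2).
  s_3 = 1 + 0 + 1 + 1 + 1 + 0 + 1 + 0 = 5 ≡ 1 (mod 2).
  s_4 = 1 + 0 + 1 + 1 + 1 + 0 + 1 + 0 = 5 ≡ 1 (mod 2).
s = (0, 0, 1, 1)^T — this equals column 3 of H (binary 0011), so error is at position 3.
Correct: flip bit 3 of r = 110111101100110 to get c = 111111101100110.


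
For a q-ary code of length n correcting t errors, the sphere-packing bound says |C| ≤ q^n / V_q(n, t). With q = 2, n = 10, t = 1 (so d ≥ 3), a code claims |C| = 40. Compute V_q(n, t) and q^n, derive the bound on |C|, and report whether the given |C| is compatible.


V_q(n, t) = 11, q^n = 1024, Hamming bound = 93, |C| = 40 ≤ bound (satisfied).

Step 1: Compute V_q(n, t) = Σ_{j=0}^1 C(n, j) (q−1)^j.
  j = 0: C(10,0)·(1)^0 = 1·1 = 1.
  j = 1: C(10,1)·(1)^1 = 10·1 = 10.
  V_q(n, t) = 1 + 10 = 11.
Step 2: q^n = 2^10 = 1024.
Step 3: Hamming bound ⌊q^n / V_q(n,t)⌋ = ⌊1024/11⌋ = 93.
Step 4: Compare |C| = 40 to 93: satisfied.
The claimed |C| lies below the Hamming bound.


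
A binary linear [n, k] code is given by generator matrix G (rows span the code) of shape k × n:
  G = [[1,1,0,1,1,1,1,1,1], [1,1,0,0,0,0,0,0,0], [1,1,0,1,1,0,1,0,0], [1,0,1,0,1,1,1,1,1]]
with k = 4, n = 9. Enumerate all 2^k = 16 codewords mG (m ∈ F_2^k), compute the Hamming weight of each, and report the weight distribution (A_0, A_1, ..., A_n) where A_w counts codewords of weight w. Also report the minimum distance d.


Weight distribution: A_0 = 1, A_2 = 1, A_3 = 4, A_4 = 2, A_5 = 2, A_6 = 3, A_7 = 2, A_8 = 1. Minimum distance d = 2.

Enumerate all 2^4 = 16 messages m ∈ F_2^4.
For each, compute codeword c = mG in F_2^9, then tally its weight.
  m = 0000 → c = 000000000, weight = 0.
  m = 1000 → c = 110111111, weight = 8.
  m = 0100 → c = 110000000, weight = 2.
  m = 1100 → c = 000111111, weight = 6.
  m = 0010 → c = 110110100, weight = 5.
  m = 1010 → c = 000001011, weight = 3.
  m = 0110 → c = 000110100, weight = 3.
  m = 1110 → c = 110001011, weight = 5.
  m = 0001 → c = 101011111, weight = 7.
  m = 1001 → c = 011100000, weight = 3.
  m = 0101 → c = 011011111, weight = 7.
  m = 1101 → c = 101100000, weight = 3.
  m = 0011 → c = 011101011, weight = 6.
  m = 1011 → c = 101010100, weight = 4.
  m = 0111 → c = 101101011, weight = 6.
  m = 1111 → c = 011010100, weight = 4.
Tally weights:
  weight 0: 1 codewords.
  weight 2: 1 codewords.
  weight 3: 4 codewords.
  weight 4: 2 codewords.
  weight 5: 2 codewords.
  weight 6: 3 codewords.
  weight 7: 2 codewords.
  weight 8: 1 codewords.
Minimum distance d = smallest w > 0 with A_w > 0 = 2.
Sanity: Σ A_w = 16 = 2^4 = 16 ✓.
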